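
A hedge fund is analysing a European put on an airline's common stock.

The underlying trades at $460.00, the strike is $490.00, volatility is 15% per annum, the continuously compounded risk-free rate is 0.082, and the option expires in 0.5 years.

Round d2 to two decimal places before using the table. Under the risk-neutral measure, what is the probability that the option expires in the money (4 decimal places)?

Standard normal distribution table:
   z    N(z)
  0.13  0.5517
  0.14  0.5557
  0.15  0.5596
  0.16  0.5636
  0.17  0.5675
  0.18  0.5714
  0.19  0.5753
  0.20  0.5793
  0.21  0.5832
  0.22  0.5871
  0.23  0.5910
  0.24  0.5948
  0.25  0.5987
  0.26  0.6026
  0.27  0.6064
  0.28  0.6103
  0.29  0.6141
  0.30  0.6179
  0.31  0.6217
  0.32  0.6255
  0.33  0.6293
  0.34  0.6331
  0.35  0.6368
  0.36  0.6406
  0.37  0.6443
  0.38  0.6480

0.6026

T = 0.5;  σ√T = 0.1061
d₁ = [ln(460/490) + (0.082 + ½·0.15²)·0.5] / (σ√T) = (-0.0632 + 0.0466) / 0.1061 = -0.1561 ⇒ -0.16
d₂ = -0.1561 − 0.1061 = -0.2621 ⇒ -0.26
Risk-neutral Pr[S_T < K] = N(−d₂) = N(0.26) = 0.6026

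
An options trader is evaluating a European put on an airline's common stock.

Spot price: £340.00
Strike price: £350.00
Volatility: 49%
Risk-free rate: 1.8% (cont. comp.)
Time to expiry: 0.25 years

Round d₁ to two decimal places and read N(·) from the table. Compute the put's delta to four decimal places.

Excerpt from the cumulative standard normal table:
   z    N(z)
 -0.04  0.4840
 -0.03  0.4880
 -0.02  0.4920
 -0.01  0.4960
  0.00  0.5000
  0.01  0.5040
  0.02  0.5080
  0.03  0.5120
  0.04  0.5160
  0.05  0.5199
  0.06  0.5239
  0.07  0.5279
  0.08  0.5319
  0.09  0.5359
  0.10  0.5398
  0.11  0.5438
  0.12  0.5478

σ√T = 0.49·√0.25 = 0.2450
d₁ = [ln(340/350) + (0.018 + ½·0.49²)·0.25] / (σ√T) = (-0.0290 + 0.0345) / 0.2450 = 0.0226 ⇒ 0.02
N(d₁) = N(0.02) = 0.5080
Δ_put = N(d₁) − 1 = 0.5080 − 1 = -0.4920

-0.4920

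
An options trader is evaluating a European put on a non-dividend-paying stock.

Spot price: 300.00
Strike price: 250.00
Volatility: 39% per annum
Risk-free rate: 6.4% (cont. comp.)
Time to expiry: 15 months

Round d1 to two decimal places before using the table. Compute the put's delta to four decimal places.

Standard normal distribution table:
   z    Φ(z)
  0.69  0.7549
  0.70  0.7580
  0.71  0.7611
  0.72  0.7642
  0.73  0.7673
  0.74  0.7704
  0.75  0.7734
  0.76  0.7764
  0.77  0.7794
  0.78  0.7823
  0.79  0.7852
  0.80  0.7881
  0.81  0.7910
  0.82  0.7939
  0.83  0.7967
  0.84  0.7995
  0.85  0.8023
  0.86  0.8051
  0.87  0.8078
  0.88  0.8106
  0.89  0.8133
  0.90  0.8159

-0.2061

T = 1.25;  σ√T = 0.4360
d₁ = [ln(300/250) + (0.064 + 0.39²/2)·1.25] / 0.4360 = [0.1823 + 0.1751] / 0.4360 = 0.8196 which rounds to 0.82
N(d₁) = N(0.82) = 0.7939
Δ_put = N(d₁) − 1 = 0.7939 − 1 = -0.2061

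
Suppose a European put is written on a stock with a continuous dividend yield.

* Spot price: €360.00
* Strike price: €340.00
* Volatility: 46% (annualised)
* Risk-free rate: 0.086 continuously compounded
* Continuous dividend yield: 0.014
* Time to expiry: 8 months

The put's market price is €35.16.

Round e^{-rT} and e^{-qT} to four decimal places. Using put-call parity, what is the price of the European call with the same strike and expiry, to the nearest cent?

e^(−qT) = e^(−0.014·0.6667) = 0.9907;  e^(−rT) = e^(−0.086·0.6667) = 0.9443
Put-call parity: C − P = S·e^(−qT) − K·e^(−rT) = 360·0.9907 − 340·0.9443 = 356.6520 − 321.0620 = 35.5900
C = P + (C − P) = 35.16 + (35.5900) = 70.7500

€70.75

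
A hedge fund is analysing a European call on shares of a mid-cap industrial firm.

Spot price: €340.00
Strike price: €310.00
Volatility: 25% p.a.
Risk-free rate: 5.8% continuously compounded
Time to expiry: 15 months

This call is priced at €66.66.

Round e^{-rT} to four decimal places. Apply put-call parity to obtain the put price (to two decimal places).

e^(−rT) = e^(−0.058·1.25) = 0.9301
Put-call parity: C − P = S − K·e^(−rT) = 340 − 310·0.9301 = 340 − 288.3310 = 51.6690
P = C − (C − P) = 66.66 − (51.6690) = 14.9910

€14.99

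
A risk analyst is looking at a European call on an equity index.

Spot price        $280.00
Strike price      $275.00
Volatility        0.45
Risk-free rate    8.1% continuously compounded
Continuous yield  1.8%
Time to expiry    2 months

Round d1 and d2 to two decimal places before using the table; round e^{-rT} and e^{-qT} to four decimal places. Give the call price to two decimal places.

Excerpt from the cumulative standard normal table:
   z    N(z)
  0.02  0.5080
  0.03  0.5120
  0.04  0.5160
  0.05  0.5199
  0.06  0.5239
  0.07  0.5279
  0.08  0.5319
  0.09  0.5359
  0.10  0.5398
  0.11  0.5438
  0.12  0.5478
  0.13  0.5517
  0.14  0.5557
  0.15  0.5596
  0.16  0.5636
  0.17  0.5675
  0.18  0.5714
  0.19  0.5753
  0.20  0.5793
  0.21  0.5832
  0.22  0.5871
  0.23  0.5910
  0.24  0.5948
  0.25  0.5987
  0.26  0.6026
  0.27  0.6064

σ√T = 0.45 × 0.4082 = 0.1837
d₁ = [ln(280/275) + (0.081 − 0.018 + 0.45²/2)·0.1667] / 0.1837 = [0.0180 + 0.0274] / 0.1837 = 0.2471 ⇒ 0.25
d₂ = d₁ − σ√T = 0.2471 − 0.1837 = 0.0634 ⇒ 0.06
e^(−qT) = e^(−0.018·0.1667) = 0.9970;  e^(−rT) = e^(−0.081·0.1667) = 0.9866
C = 280·0.9970·N(0.25) − 275·0.9866·N(0.06) = 280·0.9970·0.5987 − 275·0.9866·0.5239 = 167.1331 − 142.1419 = 24.9912

$24.99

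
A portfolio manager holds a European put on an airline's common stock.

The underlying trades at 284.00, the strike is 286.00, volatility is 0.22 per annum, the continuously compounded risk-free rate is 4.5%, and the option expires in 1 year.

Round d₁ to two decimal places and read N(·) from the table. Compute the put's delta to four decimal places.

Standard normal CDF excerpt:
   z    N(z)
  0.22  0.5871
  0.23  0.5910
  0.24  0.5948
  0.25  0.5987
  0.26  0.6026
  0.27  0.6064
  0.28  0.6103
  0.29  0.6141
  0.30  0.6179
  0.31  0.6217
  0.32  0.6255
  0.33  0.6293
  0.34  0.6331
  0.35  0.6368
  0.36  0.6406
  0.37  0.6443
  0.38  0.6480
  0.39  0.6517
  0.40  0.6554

-0.3897

σ√T = 0.22 × 1.0000 = 0.2200
d₁ = [ln(284/286) + (0.045 + ½·0.22²)·1] / (σ√T) = (-0.0070 + 0.0692) / 0.2200 = 0.2826 → 0.28
N(d₁) = N(0.28) = 0.6103
Δ_put = N(d₁) − 1 = 0.6103 − 1 = -0.3897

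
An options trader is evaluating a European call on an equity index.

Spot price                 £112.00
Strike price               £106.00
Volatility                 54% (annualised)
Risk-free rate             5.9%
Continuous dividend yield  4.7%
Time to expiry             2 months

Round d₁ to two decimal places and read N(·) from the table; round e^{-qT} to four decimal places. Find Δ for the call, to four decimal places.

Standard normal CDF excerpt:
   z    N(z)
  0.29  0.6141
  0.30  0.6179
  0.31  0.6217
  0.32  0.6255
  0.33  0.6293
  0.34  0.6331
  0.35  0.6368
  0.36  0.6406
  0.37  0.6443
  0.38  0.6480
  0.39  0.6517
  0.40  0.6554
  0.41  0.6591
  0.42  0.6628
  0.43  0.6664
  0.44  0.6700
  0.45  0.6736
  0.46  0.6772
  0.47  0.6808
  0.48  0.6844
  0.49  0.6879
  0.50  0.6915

σ√T = 0.54 × 0.4082 = 0.2205
d₁ = [ln(112/106) + (0.059 − 0.047 + 0.54²/2)·0.1667] / 0.2205 = [0.0551 + 0.0263] / 0.2205 = 0.3691 → 0.37
N(d₁) = N(0.37) = 0.6443
Δ_call = exp(−qT)·N(d₁) = 0.9922·0.6443 = 0.6393

0.6393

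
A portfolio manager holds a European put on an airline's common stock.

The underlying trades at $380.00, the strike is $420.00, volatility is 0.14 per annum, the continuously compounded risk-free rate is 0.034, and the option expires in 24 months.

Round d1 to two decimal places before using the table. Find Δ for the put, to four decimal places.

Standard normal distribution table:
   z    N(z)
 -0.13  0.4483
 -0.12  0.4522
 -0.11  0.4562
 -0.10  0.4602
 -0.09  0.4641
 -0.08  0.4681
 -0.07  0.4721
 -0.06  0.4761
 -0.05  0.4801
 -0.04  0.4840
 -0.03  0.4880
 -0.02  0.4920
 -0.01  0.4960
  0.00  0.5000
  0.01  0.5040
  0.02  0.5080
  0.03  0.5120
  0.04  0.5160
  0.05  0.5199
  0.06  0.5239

T = 2;  σ√T = 0.1980
d₁ = [ln(380/420) + (0.034 + 0.14²/2)·2] / 0.1980 = [-0.1001 + 0.0876] / 0.1980 = -0.0631 ≈ -0.06
N(d₁) = N(-0.06) = 0.4761
Δ_put = N(d₁) − 1 = 0.4761 − 1 = -0.5239

-0.5239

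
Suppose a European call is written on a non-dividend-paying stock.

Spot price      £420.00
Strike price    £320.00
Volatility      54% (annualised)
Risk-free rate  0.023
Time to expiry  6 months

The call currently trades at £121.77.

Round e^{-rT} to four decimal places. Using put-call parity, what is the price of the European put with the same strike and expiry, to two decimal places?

£18.12

exp(−rT) = exp(−0.023·0.5) = 0.9886
Put-call parity: C − P = S − K·e^(−rT) = 420 − 320·0.9886 = 420 − 316.3520 = 103.6480
P = C − (C − P) = 121.77 − (103.6480) = 18.1220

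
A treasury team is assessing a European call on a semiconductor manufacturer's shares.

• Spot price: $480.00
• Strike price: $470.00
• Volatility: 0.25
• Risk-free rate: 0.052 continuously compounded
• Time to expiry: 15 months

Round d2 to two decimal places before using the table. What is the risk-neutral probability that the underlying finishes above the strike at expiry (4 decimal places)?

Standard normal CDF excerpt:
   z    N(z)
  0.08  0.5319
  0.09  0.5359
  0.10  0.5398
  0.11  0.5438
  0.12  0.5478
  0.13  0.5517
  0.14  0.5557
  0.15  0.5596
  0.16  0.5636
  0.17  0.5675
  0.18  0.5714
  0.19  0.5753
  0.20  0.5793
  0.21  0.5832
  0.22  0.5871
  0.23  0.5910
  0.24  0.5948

σ√T = 0.25·√1.25 = 0.2795
ln(S/K) + (r + σ²/2)T = ln(480/470) + (0.052 + 0.25²/2)·1.25 = 0.0211 + 0.1041 = 0.1251
d₁ = 0.1251 / 0.2795 = 0.4476 ≈ 0.45
d₂ = d₁ − σ√T = 0.4476 − 0.2795 = 0.1681 ≈ 0.17
Pr(exercise) under Q = N(d₂) = 0.5675

0.5675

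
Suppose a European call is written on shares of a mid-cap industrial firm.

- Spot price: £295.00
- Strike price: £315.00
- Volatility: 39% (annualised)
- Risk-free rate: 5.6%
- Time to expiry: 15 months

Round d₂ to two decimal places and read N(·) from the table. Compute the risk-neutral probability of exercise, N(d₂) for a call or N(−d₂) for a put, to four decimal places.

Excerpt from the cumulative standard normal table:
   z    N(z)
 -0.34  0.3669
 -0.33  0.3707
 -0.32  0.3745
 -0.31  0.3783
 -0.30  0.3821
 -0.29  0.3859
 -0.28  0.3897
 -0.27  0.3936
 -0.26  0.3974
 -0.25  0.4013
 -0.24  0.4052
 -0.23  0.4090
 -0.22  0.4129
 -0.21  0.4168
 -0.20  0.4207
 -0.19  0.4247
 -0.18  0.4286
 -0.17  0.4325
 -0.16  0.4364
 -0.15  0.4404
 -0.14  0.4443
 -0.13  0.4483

σ√T = 0.39·√1.25 = 0.4360
d₁ = [ln(295/315) + (0.056 + ½·0.39²)·1.25] / (σ√T) = (-0.0656 + 0.1651) / 0.4360 = 0.2281 → 0.23
d₂ = 0.2281 − 0.4360 = -0.2079 → -0.21
Risk-neutral Pr[S_T > K] = N(d₂) = N(-0.21) = 0.4168

0.4168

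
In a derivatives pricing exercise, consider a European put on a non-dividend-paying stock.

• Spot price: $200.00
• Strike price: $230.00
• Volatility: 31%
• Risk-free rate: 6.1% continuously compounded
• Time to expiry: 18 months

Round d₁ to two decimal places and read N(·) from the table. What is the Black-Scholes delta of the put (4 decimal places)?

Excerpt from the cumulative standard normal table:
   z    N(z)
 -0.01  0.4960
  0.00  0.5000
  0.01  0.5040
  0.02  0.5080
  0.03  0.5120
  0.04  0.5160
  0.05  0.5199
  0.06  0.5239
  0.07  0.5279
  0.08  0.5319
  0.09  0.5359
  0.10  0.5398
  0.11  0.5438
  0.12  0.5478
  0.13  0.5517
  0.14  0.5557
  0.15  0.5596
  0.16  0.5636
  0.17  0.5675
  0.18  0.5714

-0.4761

T = 1.5;  σ√T = 0.3797
ln(S/K) + (r + σ²/2)T = ln(200/230) + (0.061 + 0.31²/2)·1.5 = -0.1398 + 0.1636 = 0.0238
d₁ = 0.0238 / 0.3797 = 0.0627 which rounds to 0.06
N(d₁) = N(0.06) = 0.5239
Δ_put = N(d₁) − 1 = 0.5239 − 1 = -0.4761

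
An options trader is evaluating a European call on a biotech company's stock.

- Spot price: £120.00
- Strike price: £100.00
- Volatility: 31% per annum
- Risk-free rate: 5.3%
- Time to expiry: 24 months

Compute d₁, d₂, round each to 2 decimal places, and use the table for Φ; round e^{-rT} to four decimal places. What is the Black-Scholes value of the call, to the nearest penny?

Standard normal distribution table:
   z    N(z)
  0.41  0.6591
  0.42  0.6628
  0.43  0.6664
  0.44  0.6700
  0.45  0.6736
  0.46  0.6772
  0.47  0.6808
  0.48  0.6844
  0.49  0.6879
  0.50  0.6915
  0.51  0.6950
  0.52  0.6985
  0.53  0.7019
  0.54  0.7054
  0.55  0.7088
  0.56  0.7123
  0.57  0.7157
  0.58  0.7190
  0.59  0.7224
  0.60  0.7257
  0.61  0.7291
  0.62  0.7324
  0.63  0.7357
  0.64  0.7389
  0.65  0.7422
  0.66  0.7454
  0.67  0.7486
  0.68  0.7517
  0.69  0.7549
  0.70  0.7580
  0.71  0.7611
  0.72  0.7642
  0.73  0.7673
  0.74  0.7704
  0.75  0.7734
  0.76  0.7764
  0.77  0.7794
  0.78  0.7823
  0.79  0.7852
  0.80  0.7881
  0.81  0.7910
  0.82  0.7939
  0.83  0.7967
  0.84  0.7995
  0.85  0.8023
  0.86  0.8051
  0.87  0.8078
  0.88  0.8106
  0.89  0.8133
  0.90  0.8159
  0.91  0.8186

£37.01

σ√T = 0.31·√2 = 0.4384
d₁ = [ln(120/100) + (0.053 + ½·0.31²)·2] / (σ√T) = (0.1823 + 0.2021) / 0.4384 = 0.8769 ⇒ 0.88
d₂ = 0.8769 − 0.4384 = 0.4385 ⇒ 0.44
e^(−rT) = e^(−0.053·2) = 0.8994
N(d₁) = N(0.88) = 0.8106;  N(d₂) = N(0.44) = 0.6700
C = 120·0.8106 − 100·0.8994·0.6700 = 97.2720 − 60.2598 = 37.0122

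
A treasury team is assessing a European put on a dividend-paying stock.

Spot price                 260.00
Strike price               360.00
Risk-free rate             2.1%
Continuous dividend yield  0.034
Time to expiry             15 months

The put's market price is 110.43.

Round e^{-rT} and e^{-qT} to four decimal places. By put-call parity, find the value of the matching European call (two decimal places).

exp(−qT) = exp(−0.034·1.25) = 0.9584;  exp(−rT) = exp(−0.021·1.25) = 0.9741
Put-call parity: C − P = S·e^(−qT) − K·e^(−rT) = 260·0.9584 − 360·0.9741 = 249.1840 − 350.6760 = -101.4920
C = P + (C − P) = 110.43 + (-101.4920) = 8.9380

8.94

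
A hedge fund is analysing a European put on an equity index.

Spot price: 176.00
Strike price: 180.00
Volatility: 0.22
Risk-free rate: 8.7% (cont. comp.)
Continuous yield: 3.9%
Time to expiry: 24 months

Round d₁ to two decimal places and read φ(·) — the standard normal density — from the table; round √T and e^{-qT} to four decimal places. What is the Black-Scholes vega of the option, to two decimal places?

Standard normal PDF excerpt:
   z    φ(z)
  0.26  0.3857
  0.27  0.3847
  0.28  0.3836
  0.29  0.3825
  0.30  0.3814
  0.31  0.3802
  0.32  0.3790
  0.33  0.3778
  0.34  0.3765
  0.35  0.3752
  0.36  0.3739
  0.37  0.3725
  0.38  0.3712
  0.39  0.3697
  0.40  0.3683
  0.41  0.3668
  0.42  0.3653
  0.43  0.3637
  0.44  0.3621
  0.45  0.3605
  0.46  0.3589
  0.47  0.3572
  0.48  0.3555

σ√T = 0.22 × 1.4142 = 0.3111
ln(S/K) + (r − q + σ²/2)T = ln(176/180) + (0.087 − 0.039 + 0.22²/2)·2 = -0.0225 + 0.1444 = 0.1219
d₁ = 0.1219 / 0.3111 = 0.3919 which rounds to 0.39
√T = √2 = 1.4142
φ(d₁) = φ(0.39) = 0.3697
e^(−qT) = e^(−0.039·2) = 0.9250
vega = S·e^(−qT)·φ(d₁)·√T = 176·0.9250·0.3697·1.4142 = 85.1167

85.12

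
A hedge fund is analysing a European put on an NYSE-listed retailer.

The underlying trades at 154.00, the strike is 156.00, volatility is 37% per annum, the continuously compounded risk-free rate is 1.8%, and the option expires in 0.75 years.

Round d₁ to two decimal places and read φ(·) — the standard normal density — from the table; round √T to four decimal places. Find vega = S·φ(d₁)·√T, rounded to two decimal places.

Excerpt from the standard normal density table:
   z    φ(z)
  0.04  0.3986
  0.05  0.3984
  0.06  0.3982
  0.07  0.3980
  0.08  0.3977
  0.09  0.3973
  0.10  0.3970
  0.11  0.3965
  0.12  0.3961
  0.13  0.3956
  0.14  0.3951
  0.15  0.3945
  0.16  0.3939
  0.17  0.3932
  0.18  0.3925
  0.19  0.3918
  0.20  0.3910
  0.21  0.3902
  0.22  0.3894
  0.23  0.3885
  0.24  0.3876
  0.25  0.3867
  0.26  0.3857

52.53

T = 0.75;  σ√T = 0.3204
d₁ = [ln(154/156) + (0.018 + 0.37²/2)·0.75] / 0.3204 = [-0.0129 + 0.0648] / 0.3204 = 0.1621 which rounds to 0.16
√T = √0.75 = 0.8660
φ(d₁) = φ(0.16) = 0.3939
vega = S·φ(d₁)·√T = 154·0.3939·0.8660 = 52.5321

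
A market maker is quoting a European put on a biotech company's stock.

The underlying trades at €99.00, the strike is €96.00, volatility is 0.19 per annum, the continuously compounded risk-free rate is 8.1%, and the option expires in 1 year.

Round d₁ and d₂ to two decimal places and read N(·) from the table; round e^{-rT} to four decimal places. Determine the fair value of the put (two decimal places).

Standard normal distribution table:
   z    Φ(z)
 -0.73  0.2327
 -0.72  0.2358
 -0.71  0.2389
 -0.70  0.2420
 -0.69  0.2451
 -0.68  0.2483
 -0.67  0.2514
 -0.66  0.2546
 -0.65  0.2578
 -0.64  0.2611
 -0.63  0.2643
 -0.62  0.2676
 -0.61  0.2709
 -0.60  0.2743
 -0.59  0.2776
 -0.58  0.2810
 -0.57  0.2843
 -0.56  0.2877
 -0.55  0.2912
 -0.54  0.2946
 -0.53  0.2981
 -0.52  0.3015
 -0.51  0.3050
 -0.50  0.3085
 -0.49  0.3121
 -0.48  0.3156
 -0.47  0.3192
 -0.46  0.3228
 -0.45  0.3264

€3.05

σ√T = 0.19·√1 = 0.1900
ln(S/K) + (r + σ²/2)T = ln(99/96) + (0.081 + 0.19²/2)·1 = 0.0308 + 0.0990 = 0.1298
d₁ = 0.1298 / 0.1900 = 0.6833 which rounds to 0.68
d₂ = d₁ − σ√T = 0.6833 − 0.1900 = 0.4933 which rounds to 0.49
e^(−rT) = e^(−0.081·1) = 0.9222
N(−d₂) = N(-0.49) = 0.3121;  N(−d₁) = N(-0.68) = 0.2483
P = 96·0.9222·0.3121 − 99·0.2483 = 27.6306 − 24.5817 = 3.0489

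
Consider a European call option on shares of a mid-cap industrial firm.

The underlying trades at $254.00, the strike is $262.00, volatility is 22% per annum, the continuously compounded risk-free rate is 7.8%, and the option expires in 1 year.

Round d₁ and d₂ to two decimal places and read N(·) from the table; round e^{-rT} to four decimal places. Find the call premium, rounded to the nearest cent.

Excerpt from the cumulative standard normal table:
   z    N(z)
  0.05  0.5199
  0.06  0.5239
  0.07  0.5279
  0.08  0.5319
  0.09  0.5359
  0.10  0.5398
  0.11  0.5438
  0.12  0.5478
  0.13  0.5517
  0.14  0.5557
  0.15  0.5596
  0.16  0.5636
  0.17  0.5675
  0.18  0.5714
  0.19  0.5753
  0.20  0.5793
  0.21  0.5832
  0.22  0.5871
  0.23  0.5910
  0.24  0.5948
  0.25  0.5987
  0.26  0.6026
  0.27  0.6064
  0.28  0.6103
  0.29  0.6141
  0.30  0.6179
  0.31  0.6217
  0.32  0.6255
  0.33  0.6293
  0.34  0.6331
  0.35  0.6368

σ√T = 0.22·√1 = 0.2200
d₁ = [ln(254/262) + (0.078 + ½·0.22²)·1] / (σ√T) = (-0.0310 + 0.1022) / 0.2200 = 0.3236 which rounds to 0.32
d₂ = 0.3236 − 0.2200 = 0.1036 which rounds to 0.10
exp(−rT) = exp(−0.078·1) = 0.9250
N(d₁) = N(0.32) = 0.6255;  N(d₂) = N(0.10) = 0.5398
C = 254·0.6255 − 262·0.9250·0.5398 = 158.8770 − 130.8205 = 28.0565

$28.06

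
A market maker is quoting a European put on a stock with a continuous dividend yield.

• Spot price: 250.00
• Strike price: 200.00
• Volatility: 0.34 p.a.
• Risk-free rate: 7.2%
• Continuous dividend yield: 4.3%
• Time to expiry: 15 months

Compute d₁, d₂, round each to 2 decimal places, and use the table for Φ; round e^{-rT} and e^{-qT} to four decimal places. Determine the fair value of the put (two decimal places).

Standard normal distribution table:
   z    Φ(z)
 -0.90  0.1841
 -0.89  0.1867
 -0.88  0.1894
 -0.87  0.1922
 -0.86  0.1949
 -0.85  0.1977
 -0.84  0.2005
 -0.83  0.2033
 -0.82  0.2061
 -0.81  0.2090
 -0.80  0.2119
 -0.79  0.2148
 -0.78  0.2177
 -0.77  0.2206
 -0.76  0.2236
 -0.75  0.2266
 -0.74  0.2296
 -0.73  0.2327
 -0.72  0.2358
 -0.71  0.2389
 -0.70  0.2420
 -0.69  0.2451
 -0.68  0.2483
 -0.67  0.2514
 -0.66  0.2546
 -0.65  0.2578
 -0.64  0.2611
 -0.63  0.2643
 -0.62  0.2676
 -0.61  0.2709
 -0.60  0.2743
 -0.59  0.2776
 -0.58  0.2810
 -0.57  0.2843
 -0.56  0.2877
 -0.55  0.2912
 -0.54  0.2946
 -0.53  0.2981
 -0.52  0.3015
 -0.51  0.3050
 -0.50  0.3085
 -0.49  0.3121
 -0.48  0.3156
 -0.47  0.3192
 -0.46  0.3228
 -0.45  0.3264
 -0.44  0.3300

σ√T = 0.34 × 1.1180 = 0.3801
ln(S/K) + (r − q + σ²/2)T = ln(250/200) + (0.072 − 0.043 + 0.34²/2)·1.25 = 0.2231 + 0.1085 = 0.3316
d₁ = 0.3316 / 0.3801 = 0.8724 ⇒ 0.87
d₂ = d₁ − σ√T = 0.8724 − 0.3801 = 0.4923 ⇒ 0.49
exp(−qT) = exp(−0.043·1.25) = 0.9477;  exp(−rT) = exp(−0.072·1.25) = 0.9139
N(−d₂) = N(-0.49) = 0.3121;  N(−d₁) = N(-0.87) = 0.1922
P = 200·0.9139·0.3121 − 250·0.9477·0.1922 = 57.0456 − 45.5370 = 11.5087

11.51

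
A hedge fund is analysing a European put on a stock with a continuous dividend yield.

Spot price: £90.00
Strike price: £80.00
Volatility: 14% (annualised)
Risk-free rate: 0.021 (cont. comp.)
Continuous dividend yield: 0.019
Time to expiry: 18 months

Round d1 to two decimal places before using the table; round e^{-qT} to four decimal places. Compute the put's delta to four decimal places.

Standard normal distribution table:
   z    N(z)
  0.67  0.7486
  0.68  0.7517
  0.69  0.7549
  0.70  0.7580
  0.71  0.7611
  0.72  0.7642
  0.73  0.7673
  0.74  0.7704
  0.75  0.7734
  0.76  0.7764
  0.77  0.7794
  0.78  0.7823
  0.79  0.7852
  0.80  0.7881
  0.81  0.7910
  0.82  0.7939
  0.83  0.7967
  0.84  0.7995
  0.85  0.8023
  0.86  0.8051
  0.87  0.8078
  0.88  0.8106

-0.2088

σ√T = 0.14·√1.5 = 0.1715
d₁ = [ln(90/80) + (0.021 − 0.019 + ½·0.14²)·1.5] / (σ√T) = (0.1178 + 0.0177) / 0.1715 = 0.7902 ≈ 0.79
N(d₁) = N(0.79) = 0.7852
Δ_put = exp(−qT)·(N(d₁) − 1) = 0.9719·(0.7852 − 1) = -0.2088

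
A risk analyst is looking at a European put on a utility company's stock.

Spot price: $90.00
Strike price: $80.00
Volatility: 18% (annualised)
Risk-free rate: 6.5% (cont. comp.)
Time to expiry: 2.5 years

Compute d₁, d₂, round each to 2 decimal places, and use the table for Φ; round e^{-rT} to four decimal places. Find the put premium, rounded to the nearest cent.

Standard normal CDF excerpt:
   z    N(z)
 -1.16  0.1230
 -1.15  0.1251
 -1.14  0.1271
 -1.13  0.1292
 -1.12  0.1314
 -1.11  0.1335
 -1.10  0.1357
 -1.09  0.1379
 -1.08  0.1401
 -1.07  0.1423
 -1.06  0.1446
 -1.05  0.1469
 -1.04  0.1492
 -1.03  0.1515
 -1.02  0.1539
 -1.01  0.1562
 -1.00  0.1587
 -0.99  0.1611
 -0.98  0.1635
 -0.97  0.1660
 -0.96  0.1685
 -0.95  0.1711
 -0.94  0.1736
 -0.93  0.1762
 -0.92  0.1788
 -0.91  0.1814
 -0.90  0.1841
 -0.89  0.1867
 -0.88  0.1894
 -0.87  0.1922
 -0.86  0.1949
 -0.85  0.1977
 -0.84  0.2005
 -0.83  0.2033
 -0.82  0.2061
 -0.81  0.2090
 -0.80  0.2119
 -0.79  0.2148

$2.01

σ√T = 0.18 × 1.5811 = 0.2846
ln(S/K) + (r + σ²/2)T = ln(90/80) + (0.065 + 0.18²/2)·2.5 = 0.1178 + 0.2030 = 0.3208
d₁ = 0.3208 / 0.2846 = 1.1271 ⇒ 1.13
d₂ = d₁ − σ√T = 1.1271 − 0.2846 = 0.8425 ⇒ 0.84
e^(−rT) = e^(−0.065·2.5) = 0.8500
P = 80·0.8500·N(-0.84) − 90·N(-1.13) = 80·0.8500·0.2005 − 90·0.1292 = 13.6340 − 11.6280 = 2.0060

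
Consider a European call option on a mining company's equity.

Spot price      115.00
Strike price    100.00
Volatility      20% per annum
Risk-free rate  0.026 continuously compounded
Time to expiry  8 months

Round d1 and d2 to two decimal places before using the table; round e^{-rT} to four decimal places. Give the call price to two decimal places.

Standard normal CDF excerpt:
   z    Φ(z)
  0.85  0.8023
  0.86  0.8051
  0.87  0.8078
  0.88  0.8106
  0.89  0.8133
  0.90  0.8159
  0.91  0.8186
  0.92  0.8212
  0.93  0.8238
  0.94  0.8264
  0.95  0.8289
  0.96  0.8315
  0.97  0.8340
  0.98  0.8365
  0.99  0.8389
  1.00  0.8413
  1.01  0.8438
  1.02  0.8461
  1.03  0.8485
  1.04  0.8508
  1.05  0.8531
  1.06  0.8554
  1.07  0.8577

σ√T = 0.2 × 0.8165 = 0.1633
d₁ = [ln(115/100) + (0.026 + 0.2²/2)·0.6667] / 0.1633 = [0.1398 + 0.0307] / 0.1633 = 1.0437 ⇒ 1.04
d₂ = d₁ − σ√T = 1.0437 − 0.1633 = 0.8804 ⇒ 0.88
exp(−rT) = exp(−0.026·0.6667) = 0.9828
C = 115·N(1.04) − 100·0.9828·N(0.88) = 115·0.8508 − 100·0.9828·0.8106 = 97.8420 − 79.6658 = 18.1762

18.18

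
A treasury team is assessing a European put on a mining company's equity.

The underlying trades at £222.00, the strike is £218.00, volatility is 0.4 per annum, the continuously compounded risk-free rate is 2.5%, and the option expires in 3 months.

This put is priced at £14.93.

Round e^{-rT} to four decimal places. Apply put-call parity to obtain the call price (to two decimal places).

e^(−rT) = e^(−0.025·0.25) = 0.9938
Put-call parity: C − P = S − K·e^(−rT) = 222 − 218·0.9938 = 222 − 216.6484 = 5.3516
C = P + (C − P) = 14.93 + (5.3516) = 20.2816

£20.28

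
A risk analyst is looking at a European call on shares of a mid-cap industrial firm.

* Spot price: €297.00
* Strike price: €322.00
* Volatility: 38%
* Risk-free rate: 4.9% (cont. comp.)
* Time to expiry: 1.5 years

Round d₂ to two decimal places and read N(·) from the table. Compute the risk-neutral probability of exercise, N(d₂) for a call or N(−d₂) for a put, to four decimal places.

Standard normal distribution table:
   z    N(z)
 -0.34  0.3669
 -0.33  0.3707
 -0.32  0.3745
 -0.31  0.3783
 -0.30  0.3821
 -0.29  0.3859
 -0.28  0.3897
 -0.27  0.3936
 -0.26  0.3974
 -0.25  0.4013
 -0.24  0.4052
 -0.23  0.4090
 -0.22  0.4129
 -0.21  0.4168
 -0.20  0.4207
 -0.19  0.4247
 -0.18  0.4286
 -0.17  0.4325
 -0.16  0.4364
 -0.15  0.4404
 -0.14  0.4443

0.4013

σ√T = 0.38·√1.5 = 0.4654
ln(S/K) + (r + σ²/2)T = ln(297/322) + (0.049 + 0.38²/2)·1.5 = -0.0808 + 0.1818 = 0.1010
d₁ = 0.1010 / 0.4654 = 0.2170 ⇒ 0.22
d₂ = d₁ − σ√T = 0.2170 − 0.4654 = -0.2484 ⇒ -0.25
Risk-neutral Pr[S_T > K] = N(d₂) = N(-0.25) = 0.4013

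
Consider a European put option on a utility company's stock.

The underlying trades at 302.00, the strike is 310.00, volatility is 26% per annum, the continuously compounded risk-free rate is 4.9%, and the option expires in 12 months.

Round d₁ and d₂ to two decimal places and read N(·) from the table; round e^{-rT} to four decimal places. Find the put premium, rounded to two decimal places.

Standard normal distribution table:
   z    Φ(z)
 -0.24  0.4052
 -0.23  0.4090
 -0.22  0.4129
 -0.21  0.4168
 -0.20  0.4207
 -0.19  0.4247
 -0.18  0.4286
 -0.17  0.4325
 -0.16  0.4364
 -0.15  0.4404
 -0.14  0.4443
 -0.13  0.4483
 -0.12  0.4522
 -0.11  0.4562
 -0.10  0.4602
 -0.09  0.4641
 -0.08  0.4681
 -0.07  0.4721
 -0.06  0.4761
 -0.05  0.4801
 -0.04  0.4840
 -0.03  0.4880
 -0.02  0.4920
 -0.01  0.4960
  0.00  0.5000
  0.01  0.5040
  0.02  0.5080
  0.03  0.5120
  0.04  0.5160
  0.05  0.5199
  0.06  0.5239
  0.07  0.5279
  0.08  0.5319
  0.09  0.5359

27.62

σ√T = 0.26 × 1.0000 = 0.2600
d₁ = [ln(302/310) + (0.049 + ½·0.26²)·1] / (σ√T) = (-0.0261 + 0.0828) / 0.2600 = 0.2179 ≈ 0.22
d₂ = 0.2179 − 0.2600 = -0.0421 ≈ -0.04
e^(−rT) = e^(−0.049·1) = 0.9522
N(−d₂) = N(0.04) = 0.5160;  N(−d₁) = N(-0.22) = 0.4129
P = 310·0.9522·0.5160 − 302·0.4129 = 152.3139 − 124.6958 = 27.6181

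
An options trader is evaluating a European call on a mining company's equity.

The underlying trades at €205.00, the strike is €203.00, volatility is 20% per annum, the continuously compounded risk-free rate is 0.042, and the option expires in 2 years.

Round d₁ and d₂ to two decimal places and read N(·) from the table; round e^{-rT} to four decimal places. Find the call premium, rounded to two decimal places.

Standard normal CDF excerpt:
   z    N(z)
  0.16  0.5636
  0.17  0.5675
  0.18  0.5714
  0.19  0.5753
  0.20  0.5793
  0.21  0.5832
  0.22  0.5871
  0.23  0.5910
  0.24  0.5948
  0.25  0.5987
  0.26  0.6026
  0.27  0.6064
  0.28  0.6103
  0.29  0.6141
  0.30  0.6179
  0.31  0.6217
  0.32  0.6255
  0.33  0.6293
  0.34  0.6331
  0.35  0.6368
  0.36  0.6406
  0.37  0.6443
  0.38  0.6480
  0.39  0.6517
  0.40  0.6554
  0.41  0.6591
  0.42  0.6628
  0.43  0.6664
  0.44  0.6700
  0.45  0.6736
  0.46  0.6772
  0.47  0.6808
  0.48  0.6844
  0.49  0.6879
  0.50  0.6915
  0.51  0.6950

σ√T = 0.2·√2 = 0.2828
d₁ = [ln(205/203) + (0.042 + 0.2²/2)·2] / 0.2828 = [0.0098 + 0.1240] / 0.2828 = 0.4731 → 0.47
d₂ = d₁ − σ√T = 0.4731 − 0.2828 = 0.1902 → 0.19
exp(−rT) = exp(−0.042·2) = 0.9194
N(d₁) = N(0.47) = 0.6808;  N(d₂) = N(0.19) = 0.5753
C = 205·0.6808 − 203·0.9194·0.5753 = 139.5640 − 107.3730 = 32.1910

€32.19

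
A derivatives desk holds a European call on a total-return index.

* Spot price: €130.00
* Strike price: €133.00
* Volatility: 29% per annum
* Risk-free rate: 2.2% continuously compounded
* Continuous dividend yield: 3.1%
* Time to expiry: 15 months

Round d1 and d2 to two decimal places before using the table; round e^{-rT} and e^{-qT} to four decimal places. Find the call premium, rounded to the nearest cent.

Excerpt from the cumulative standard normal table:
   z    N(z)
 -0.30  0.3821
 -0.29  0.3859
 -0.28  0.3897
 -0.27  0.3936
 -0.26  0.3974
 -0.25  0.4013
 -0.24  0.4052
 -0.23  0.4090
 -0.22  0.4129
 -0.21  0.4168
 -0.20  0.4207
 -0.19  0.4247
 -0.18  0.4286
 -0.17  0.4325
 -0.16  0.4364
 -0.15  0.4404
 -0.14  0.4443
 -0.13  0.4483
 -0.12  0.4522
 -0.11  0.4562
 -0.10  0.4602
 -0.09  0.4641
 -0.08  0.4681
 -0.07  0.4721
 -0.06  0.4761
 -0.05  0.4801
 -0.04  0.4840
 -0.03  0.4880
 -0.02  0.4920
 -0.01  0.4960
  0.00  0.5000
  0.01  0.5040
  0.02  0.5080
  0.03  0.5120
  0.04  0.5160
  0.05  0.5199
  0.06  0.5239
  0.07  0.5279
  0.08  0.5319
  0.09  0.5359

€14.59

σ√T = 0.29 × 1.1180 = 0.3242
ln(S/K) + (r − q + σ²/2)T = ln(130/133) + (0.022 − 0.031 + 0.29²/2)·1.25 = -0.0228 + 0.0413 = 0.0185
d₁ = 0.0185 / 0.3242 = 0.0571 ≈ 0.06
d₂ = d₁ − σ√T = 0.0571 − 0.3242 = -0.2672 ≈ -0.27
e^(−qT) = e^(−0.031·1.25) = 0.9620;  e^(−rT) = e^(−0.022·1.25) = 0.9729
N(d₁) = N(0.06) = 0.5239;  N(d₂) = N(-0.27) = 0.3936
C = 130·0.9620·0.5239 − 133·0.9729·0.3936 = 65.5189 − 50.9301 = 14.5888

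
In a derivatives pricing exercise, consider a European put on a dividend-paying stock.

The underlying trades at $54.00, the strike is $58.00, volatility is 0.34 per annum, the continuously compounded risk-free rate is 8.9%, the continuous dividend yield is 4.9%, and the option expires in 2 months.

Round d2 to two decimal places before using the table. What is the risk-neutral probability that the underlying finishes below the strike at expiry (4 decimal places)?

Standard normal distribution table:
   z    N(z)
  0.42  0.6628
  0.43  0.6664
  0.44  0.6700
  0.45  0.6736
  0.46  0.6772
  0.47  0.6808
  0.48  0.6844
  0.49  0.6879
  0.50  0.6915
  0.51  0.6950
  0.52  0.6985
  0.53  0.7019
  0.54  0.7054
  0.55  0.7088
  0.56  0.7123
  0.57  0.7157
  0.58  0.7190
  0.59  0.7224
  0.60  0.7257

σ√T = 0.34·√0.1667 = 0.1388
d₁ = [ln(54/58) + (0.089 − 0.049 + 0.34²/2)·0.1667] / 0.1388 = [-0.0715 + 0.0163] / 0.1388 = -0.3974 ≈ -0.40
d₂ = d₁ − σ√T = -0.3974 − 0.1388 = -0.5362 ≈ -0.54
Pr(exercise) under Q = N(−d₂) = N(0.54) = 0.7054

0.7054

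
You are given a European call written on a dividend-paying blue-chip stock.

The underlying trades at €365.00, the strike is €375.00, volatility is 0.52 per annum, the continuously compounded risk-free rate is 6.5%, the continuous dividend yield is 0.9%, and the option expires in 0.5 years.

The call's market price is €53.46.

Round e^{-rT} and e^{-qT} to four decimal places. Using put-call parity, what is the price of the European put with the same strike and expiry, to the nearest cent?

exp(−qT) = exp(−0.009·0.5) = 0.9955;  exp(−rT) = exp(−0.065·0.5) = 0.9680
Put-call parity: C − P = S·e^(−qT) − K·e^(−rT) = 365·0.9955 − 375·0.9680 = 363.3575 − 363.0000 = 0.3575
P = C − (C − P) = 53.46 − (0.3575) = 53.1025

€53.10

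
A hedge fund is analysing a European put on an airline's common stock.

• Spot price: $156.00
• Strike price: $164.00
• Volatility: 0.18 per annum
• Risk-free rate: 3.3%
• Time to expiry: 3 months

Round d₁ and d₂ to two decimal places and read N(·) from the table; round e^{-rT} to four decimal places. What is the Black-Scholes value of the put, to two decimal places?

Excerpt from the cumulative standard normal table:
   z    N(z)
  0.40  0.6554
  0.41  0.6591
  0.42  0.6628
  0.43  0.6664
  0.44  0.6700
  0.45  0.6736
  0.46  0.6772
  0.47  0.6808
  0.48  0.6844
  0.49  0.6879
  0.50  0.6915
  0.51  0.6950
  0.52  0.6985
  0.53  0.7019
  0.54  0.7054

$9.65

T = 0.25;  σ√T = 0.0900
ln(S/K) + (r + σ²/2)T = ln(156/164) + (0.033 + 0.18²/2)·0.25 = -0.0500 + 0.0123 = -0.0377
d₁ = -0.0377 / 0.0900 = -0.4190 → -0.42
d₂ = d₁ − σ√T = -0.4190 − 0.0900 = -0.5090 → -0.51
exp(−rT) = exp(−0.033·0.25) = 0.9918
N(−d₂) = N(0.51) = 0.6950;  N(−d₁) = N(0.42) = 0.6628
P = 164·0.9918·0.6950 − 156·0.6628 = 113.0454 − 103.3968 = 9.6486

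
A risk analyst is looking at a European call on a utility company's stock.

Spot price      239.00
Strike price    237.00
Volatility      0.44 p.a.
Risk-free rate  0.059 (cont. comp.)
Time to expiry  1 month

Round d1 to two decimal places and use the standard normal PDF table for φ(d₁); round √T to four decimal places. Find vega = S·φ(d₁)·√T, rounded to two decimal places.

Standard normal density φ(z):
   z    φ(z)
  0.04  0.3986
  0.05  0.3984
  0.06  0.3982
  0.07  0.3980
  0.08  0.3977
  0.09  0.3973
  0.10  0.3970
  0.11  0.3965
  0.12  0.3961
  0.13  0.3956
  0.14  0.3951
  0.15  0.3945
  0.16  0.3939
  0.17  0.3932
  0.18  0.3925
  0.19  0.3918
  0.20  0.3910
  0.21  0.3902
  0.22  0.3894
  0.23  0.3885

σ√T = 0.44·√0.08333 = 0.1270
ln(S/K) + (r + σ²/2)T = ln(239/237) + (0.059 + 0.44²/2)·0.08333 = 0.0084 + 0.0130 = 0.0214
d₁ = 0.0214 / 0.1270 = 0.1684 → 0.17
√T = √0.08333 = 0.2887
φ(d₁) = φ(0.17) = 0.3932
vega = S·φ(d₁)·√T = 239·0.3932·0.2887 = 27.1305

27.13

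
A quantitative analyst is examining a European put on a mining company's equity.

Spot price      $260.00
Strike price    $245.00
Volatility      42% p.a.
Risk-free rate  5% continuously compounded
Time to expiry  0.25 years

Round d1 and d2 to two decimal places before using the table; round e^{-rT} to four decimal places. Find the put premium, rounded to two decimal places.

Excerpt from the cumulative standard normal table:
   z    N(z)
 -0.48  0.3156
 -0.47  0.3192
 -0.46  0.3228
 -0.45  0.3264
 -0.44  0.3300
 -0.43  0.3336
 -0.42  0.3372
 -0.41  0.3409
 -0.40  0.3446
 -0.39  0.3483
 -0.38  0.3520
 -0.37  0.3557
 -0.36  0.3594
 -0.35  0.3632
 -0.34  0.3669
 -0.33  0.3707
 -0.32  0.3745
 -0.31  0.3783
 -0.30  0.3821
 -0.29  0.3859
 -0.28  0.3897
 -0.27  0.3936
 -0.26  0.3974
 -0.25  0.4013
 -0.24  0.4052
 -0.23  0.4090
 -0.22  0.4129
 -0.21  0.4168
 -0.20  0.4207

$13.18

σ√T = 0.42·√0.25 = 0.2100
d₁ = [ln(260/245) + (0.05 + 0.42²/2)·0.25] / 0.2100 = [0.0594 + 0.0345] / 0.2100 = 0.4475 which rounds to 0.45
d₂ = d₁ − σ√T = 0.4475 − 0.2100 = 0.2375 which rounds to 0.24
exp(−rT) = exp(−0.05·0.25) = 0.9876
N(−d₂) = N(-0.24) = 0.4052;  N(−d₁) = N(-0.45) = 0.3264
P = 245·0.9876·0.4052 − 260·0.3264 = 98.0430 − 84.8640 = 13.1790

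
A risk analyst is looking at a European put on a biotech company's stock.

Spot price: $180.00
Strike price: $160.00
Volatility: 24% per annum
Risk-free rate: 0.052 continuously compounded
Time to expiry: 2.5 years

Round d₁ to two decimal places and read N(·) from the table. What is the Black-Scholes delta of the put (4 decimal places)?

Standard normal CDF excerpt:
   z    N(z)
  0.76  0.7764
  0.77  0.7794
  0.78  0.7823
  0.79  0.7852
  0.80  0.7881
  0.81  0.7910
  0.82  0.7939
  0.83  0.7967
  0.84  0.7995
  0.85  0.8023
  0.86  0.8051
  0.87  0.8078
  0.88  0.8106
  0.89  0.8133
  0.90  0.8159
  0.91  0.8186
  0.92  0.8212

σ√T = 0.24 × 1.5811 = 0.3795
d₁ = [ln(180/160) + (0.052 + 0.24²/2)·2.5] / 0.3795 = [0.1178 + 0.2020] / 0.3795 = 0.8427 → 0.84
N(d₁) = N(0.84) = 0.7995
Δ_put = N(d₁) − 1 = 0.7995 − 1 = -0.2005

-0.2005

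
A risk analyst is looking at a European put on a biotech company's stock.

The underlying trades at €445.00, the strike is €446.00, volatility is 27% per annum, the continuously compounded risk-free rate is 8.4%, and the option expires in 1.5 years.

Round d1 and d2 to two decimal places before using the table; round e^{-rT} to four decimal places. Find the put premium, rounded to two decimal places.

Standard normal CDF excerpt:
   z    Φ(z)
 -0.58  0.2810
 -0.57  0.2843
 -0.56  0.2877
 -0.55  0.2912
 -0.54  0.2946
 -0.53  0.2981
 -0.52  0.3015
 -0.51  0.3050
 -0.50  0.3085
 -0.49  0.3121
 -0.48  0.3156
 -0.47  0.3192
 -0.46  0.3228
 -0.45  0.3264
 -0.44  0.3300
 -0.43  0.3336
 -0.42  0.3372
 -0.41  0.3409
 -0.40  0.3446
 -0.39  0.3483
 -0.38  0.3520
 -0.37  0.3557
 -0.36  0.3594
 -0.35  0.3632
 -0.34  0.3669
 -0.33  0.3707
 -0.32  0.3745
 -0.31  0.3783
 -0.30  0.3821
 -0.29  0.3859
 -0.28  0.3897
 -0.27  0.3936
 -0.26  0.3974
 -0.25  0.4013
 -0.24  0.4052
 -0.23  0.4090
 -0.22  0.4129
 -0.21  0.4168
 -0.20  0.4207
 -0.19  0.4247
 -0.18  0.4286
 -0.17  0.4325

€32.79

σ√T = 0.27·√1.5 = 0.3307
d₁ = [ln(445/446) + (0.084 + 0.27²/2)·1.5] / 0.3307 = [-0.0022 + 0.1807] / 0.3307 = 0.5396 which rounds to 0.54
d₂ = d₁ − σ√T = 0.5396 − 0.3307 = 0.2089 which rounds to 0.21
e^(−rT) = e^(−0.084·1.5) = 0.8816
N(−d₂) = N(-0.21) = 0.4168;  N(−d₁) = N(-0.54) = 0.2946
P = 446·0.8816·0.4168 − 445·0.2946 = 163.8831 − 131.0970 = 32.7861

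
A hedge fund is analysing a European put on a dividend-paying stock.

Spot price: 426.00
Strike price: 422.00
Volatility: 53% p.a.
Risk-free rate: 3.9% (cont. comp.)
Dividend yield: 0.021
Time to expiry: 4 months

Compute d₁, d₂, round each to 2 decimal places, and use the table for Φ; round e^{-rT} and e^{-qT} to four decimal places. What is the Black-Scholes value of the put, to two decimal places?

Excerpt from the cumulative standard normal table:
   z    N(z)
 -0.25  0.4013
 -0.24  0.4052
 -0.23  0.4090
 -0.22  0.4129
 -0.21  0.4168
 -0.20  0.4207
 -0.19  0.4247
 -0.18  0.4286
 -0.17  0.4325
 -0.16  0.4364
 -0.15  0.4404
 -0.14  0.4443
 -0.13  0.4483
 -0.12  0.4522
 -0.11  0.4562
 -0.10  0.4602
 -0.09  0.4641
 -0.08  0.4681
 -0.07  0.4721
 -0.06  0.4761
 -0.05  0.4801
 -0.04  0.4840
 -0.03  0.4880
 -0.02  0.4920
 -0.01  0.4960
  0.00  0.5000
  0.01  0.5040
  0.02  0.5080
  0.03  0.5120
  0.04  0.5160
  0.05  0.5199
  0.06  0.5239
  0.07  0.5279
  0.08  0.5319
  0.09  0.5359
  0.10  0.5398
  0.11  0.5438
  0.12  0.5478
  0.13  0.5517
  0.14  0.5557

46.89

σ√T = 0.53 × 0.5774 = 0.3060
ln(S/K) + (r − q + σ²/2)T = ln(426/422) + (0.039 − 0.021 + 0.53²/2)·0.3333 = 0.0094 + 0.0528 = 0.0623
d₁ = 0.0623 / 0.3060 = 0.2034 ≈ 0.20
d₂ = d₁ − σ√T = 0.2034 − 0.3060 = -0.1026 ≈ -0.10
exp(−qT) = exp(−0.021·0.3333) = 0.9930;  exp(−rT) = exp(−0.039·0.3333) = 0.9871
P = 422·0.9871·N(0.10) − 426·0.9930·N(-0.20) = 422·0.9871·0.5398 − 426·0.9930·0.4207 = 224.8570 − 177.9637 = 46.8934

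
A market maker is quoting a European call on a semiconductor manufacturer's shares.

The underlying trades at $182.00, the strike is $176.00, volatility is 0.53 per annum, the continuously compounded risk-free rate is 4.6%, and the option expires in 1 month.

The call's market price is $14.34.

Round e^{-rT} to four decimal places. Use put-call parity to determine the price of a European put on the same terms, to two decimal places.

exp(−rT) = exp(−0.046·0.08333) = 0.9962
Put-call parity: C − P = S − K·e^(−rT) = 182 − 176·0.9962 = 182 − 175.3312 = 6.6688
P = C − (C − P) = 14.34 − (6.6688) = 7.6712

$7.67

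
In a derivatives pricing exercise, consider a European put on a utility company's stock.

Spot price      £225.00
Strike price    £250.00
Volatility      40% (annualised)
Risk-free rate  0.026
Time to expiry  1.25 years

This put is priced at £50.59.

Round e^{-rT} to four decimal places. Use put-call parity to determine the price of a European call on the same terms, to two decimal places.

£33.59

exp(−rT) = exp(−0.026·1.25) = 0.9680
Put-call parity: C − P = S − K·e^(−rT) = 225 − 250·0.9680 = 225 − 242.0000 = -17.0000
C = P + (C − P) = 50.59 + (-17.0000) = 33.5900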